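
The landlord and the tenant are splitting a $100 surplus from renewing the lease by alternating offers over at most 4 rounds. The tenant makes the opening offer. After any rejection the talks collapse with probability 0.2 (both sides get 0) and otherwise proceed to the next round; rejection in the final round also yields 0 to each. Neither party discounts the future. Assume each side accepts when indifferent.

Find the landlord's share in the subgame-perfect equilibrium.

By backward induction:
Round 4 (the landlord proposes): rejection yields 0 for the tenant; the landlord offers 0 and keeps 100.
Round 3 (the tenant proposes): rejecting gives the landlord an expected 0.8 × 100 = 80. The tenant offers 80 and keeps 100 − 80 = 20.
Round 2 (the landlord proposes): rejecting gives the tenant an expected 0.8 × 20 = 16, so the landlord offers 16, keeping 84.
Round 1 (the tenant proposes): rejecting gives the landlord an expected 0.8 × 84 = 67.2. The tenant offers 67.2 and keeps 100 − 67.2 = 32.8.

67.2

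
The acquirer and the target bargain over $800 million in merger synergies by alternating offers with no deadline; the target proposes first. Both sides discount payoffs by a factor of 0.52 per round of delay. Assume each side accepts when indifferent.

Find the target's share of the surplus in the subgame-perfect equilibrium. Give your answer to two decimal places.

Let x be the target's share when the target proposes and y be the acquirer's share when the acquirer proposes.
The acquirer accepts iff offered ≥ 0.52·y, so x = 800 − 0.52y. Symmetrically y = 800 − 0.52x.
Substituting: x = 800 − 0.52(800 − 0.52x), giving x(1 − 0.52·0.52) = 800(1 − 0.52).
So x = 800 × 0.48 / 0.7296 ≈ 526.3158, and the acquirer receives 800 − x ≈ 273.6842.

526.32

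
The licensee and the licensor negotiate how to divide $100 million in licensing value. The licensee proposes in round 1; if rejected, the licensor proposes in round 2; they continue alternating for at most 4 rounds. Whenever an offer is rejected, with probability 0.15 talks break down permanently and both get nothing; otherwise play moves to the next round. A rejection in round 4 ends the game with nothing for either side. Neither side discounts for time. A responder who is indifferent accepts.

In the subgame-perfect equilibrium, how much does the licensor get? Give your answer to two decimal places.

74.16

Round 4 (the licensor proposes): rejection yields 0 for the licensee; the licensor offers 0 and keeps 100.
Round 3 (the licensee proposes): rejecting gives the licensor an expected 0.85 × 100 = 85, so the licensee offers 85, keeping 15.
Round 2 (the licensor proposes): rejecting gives the licensee an expected 0.85 × 15 = 12.75, so the licensor offers 12.75, keeping 87.25.
Round 1 (the licensee proposes): rejecting gives the licensor an expected 0.85 × 87.25 = 74.1625. The licensee offers 74.1625 and keeps 100 − 74.1625 = 25.8375.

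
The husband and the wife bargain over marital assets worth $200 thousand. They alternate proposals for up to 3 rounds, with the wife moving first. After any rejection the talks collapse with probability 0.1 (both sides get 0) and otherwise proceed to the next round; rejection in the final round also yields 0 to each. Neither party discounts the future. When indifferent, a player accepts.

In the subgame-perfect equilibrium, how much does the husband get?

Round 3 (the wife proposes): the husband will accept anything ≥ 0, so the wife offers 0 and keeps 200.
Round 2 (the husband proposes): rejecting gives the wife an expected 0.9 × 200 = 180, so the husband offers 180, keeping 20.
Round 1 (the wife proposes): rejecting gives the husband an expected 0.9 × 20 = 18; the wife offers that and keeps 182.

18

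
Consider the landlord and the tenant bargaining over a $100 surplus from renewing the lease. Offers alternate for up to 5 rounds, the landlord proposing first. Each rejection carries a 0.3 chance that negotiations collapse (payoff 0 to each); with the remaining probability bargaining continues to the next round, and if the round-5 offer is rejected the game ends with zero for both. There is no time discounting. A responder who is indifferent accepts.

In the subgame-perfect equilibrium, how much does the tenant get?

By backward induction:
Round 5 (the landlord proposes): the tenant will accept anything ≥ 0, so the landlord offers 0 and keeps 100.
Round 4 (the tenant proposes): rejecting gives the landlord an expected 0.7 × 100 = 70, so the tenant offers 70, keeping 30.
Round 3 (the landlord proposes): rejecting gives the tenant an expected 0.7 × 30 = 21, so the landlord offers 21, keeping 79.
Round 2 (the tenant proposes): rejecting gives the landlord an expected 0.7 × 79 = 55.3; the tenant offers that and keeps 44.7.
Round 1 (the landlord proposes): rejecting gives the tenant an expected 0.7 × 44.7 = 31.29. The landlord offers 31.29 and keeps 100 − 31.29 = 68.71.

31.29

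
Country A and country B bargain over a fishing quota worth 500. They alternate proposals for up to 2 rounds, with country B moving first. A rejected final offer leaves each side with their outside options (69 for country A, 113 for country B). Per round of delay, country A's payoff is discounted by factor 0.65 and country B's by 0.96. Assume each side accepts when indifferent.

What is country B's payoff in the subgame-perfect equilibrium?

Round 2 (country A proposes): country B gets 113 if talks fail, so country A offers 113 and keeps 387.
Round 1 (country B proposes): country A can get 387 next round, worth 0.65 × 387 = 251.55 now. Country B offers 251.55 and keeps 500 − 251.55 = 248.45.

248.45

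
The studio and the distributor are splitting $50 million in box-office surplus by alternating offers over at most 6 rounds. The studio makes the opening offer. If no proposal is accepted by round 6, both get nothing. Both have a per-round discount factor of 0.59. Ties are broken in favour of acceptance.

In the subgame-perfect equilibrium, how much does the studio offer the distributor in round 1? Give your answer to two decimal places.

19.88

Round 6 (the distributor proposes): the studio will accept anything ≥ 0, so the distributor offers 0 and keeps 50.
Round 5 (the studio proposes): the distributor can get 50 next round, worth 0.59 × 50 = 29.5 now; the studio offers that and keeps 20.5.
Round 4 (the distributor proposes): the studio can get 20.5 next round, worth 0.59 × 20.5 = 12.095 now. The distributor offers 12.095 and keeps 50 − 12.095 = 37.905.
Round 3 (the studio proposes): the distributor can get 37.905 next round, worth 0.59 × 37.905 = 22.36395 now; the studio offers that and keeps 27.63605.
Round 2 (the distributor proposes): the studio can get 27.63605 next round, worth 0.59 × 27.63605 = 16.3052695 now, so the distributor offers 16.3052695, keeping 33.6947305.
Round 1 (the studio proposes): the distributor can get 33.6947305 next round, worth 0.59 × 33.6947305 = 19.879890995 now; the studio offers that and keeps 30.120109005.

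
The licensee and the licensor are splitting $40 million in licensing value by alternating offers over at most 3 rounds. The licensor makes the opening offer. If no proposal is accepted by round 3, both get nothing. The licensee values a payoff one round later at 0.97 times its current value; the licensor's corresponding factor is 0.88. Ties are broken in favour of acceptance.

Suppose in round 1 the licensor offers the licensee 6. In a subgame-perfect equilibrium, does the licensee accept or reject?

Accept

Work out the licensee's continuation value if the offer is rejected.
Round 3 (the licensor proposes): the licensee will accept anything ≥ 0, so the licensor offers 0 and keeps 40.
Round 2 (the licensee proposes): the licensor can get 40 next round, worth 0.88 × 40 = 35.2 now; the licensee offers that and keeps 4.8.
So by rejecting in round 1, the licensee gets 4.8 next round, worth 0.97 × 4.8 = 4.656 now.
Offer 6 ≥ 4.656, so the licensee accepts.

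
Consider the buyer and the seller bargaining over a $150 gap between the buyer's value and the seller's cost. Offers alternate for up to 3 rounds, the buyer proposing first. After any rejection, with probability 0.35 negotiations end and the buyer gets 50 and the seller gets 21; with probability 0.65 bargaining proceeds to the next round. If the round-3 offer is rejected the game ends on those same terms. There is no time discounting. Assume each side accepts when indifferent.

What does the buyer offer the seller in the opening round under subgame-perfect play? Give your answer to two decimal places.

38.97

Round 3 (the buyer proposes): the seller gets 21 if talks fail, so the buyer offers 21 and keeps 129.
Round 2 (the seller proposes): rejecting gives the buyer an expected 0.65 × 129 + 0.35 × 50 = 101.35; the seller offers that and keeps 48.65.
Round 1 (the buyer proposes): rejecting gives the seller an expected 0.65 × 48.65 + 0.35 × 21 = 38.9725. The buyer offers 38.9725 and keeps 150 − 38.9725 = 111.0275.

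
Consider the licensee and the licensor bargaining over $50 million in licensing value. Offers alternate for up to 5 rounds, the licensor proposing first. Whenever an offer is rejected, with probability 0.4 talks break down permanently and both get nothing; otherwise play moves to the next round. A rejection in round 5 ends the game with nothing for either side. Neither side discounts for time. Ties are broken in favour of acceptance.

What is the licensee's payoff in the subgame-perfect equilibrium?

By backward induction:
Round 5 (the licensor proposes): rejection yields 0 for the licensee; the licensor offers 0 and keeps 50.
Round 4 (the licensee proposes): rejecting gives the licensor an expected 0.6 × 50 = 30; the licensee offers that and keeps 20.
Round 3 (the licensor proposes): rejecting gives the licensee an expected 0.6 × 20 = 12. The licensor offers 12 and keeps 50 − 12 = 38.
Round 2 (the licensee proposes): rejecting gives the licensor an expected 0.6 × 38 = 22.8. The licensee offers 22.8 and keeps 50 − 22.8 = 27.2.
Round 1 (the licensor proposes): rejecting gives the licensee an expected 0.6 × 27.2 = 16.32; the licensor offers that and keeps 33.68.

16.32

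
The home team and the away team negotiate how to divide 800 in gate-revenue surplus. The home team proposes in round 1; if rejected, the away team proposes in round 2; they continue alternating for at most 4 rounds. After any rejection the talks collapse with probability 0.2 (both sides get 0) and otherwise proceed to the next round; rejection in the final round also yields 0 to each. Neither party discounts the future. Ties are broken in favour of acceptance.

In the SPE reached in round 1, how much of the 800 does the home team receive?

262.4

Round 4 (the away team proposes): rejection yields 0 for the home team; the away team offers 0 and keeps 800.
Round 3 (the home team proposes): rejecting gives the away team an expected 0.8 × 800 = 640. The home team offers 640 and keeps 800 − 640 = 160.
Round 2 (the away team proposes): rejecting gives the home team an expected 0.8 × 160 = 128; the away team offers that and keeps 672.
Round 1 (the home team proposes): rejecting gives the away team an expected 0.8 × 672 = 537.6. The home team offers 537.6 and keeps 800 − 537.6 = 262.4.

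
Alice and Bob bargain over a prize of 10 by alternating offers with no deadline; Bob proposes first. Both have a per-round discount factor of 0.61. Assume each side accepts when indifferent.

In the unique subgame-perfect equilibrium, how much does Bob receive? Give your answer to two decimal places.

Let x be Bob's share when Bob proposes and y be Alice's share when Alice proposes.
Alice accepts iff offered ≥ 0.61·y, so x = 10 − 0.61y. Symmetrically y = 10 − 0.61x.
Substituting: x = 10 − 0.61(10 − 0.61x), giving x(1 − 0.61·0.61) = 10(1 − 0.61).
So x = 10 × 0.39 / 0.6279 ≈ 6.2112, and Alice receives 10 − x ≈ 3.7888.

6.21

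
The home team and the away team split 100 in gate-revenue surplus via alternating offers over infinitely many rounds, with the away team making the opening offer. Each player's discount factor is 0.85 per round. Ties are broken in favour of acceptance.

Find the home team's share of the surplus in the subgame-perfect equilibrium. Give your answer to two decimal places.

Let x be the away team's share when the away team proposes and y be the home team's share when the home team proposes.
The home team accepts iff offered ≥ 0.85·y, so x = 100 − 0.85y. Symmetrically y = 100 − 0.85x.
Substituting: x = 100 − 0.85(100 − 0.85x), giving x(1 − 0.85·0.85) = 100(1 − 0.85).
So x = 100 × 0.15 / 0.2775 ≈ 54.0541, and the home team receives 100 − x ≈ 45.9459.

45.95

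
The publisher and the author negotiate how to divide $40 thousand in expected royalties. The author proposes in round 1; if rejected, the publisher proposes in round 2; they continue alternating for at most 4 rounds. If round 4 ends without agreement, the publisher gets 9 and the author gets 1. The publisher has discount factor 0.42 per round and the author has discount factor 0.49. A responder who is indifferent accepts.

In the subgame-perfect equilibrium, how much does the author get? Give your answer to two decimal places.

Round 4 (the publisher proposes): the author gets 1 if talks fail, so the publisher offers 1 and keeps 39.
Round 3 (the author proposes): the publisher can get 39 next round, worth 0.42 × 39 = 16.38 now, so the author offers 16.38, keeping 23.62.
Round 2 (the publisher proposes): the author can get 23.62 next round, worth 0.49 × 23.62 = 11.5738 now, so the publisher offers 11.5738, keeping 28.4262.
Round 1 (the author proposes): the publisher can get 28.4262 next round, worth 0.42 × 28.4262 = 11.939004 now, so the author offers 11.939004, keeping 28.060996.

28.06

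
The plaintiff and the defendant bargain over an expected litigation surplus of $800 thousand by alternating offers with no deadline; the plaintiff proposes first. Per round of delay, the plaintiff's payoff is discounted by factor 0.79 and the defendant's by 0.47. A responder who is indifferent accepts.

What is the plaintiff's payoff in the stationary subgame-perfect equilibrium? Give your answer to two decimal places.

674.41

Let x be the plaintiff's share when the plaintiff proposes and y be the defendant's share when the defendant proposes.
The defendant accepts iff offered ≥ 0.47·y, so x = 800 − 0.47y. Symmetrically y = 800 − 0.79x.
Substituting: x = 800 − 0.47(800 − 0.79x), giving x(1 − 0.79·0.47) = 800(1 − 0.47).
So x = 800 × 0.53 / 0.6287 ≈ 674.4075, and the defendant receives 800 − x ≈ 125.5925.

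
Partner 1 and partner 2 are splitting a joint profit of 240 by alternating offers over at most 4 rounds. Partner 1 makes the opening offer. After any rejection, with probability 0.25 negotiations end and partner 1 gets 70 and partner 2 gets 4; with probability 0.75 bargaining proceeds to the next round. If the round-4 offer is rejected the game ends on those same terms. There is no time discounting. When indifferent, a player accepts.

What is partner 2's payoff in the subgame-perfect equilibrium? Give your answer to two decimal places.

105.16

Round 4 (partner 2 proposes): partner 1 gets 70 if talks fail, so partner 2 offers 70 and keeps 170.
Round 3 (partner 1 proposes): rejecting gives partner 2 an expected 0.75 × 170 + 0.25 × 4 = 128.5; partner 1 offers that and keeps 111.5.
Round 2 (partner 2 proposes): rejecting gives partner 1 an expected 0.75 × 111.5 + 0.25 × 70 = 101.125; partner 2 offers that and keeps 138.875.
Round 1 (partner 1 proposes): rejecting gives partner 2 an expected 0.75 × 138.875 + 0.25 × 4 = 105.15625. Partner 1 offers 105.15625 and keeps 240 − 105.15625 = 134.84375.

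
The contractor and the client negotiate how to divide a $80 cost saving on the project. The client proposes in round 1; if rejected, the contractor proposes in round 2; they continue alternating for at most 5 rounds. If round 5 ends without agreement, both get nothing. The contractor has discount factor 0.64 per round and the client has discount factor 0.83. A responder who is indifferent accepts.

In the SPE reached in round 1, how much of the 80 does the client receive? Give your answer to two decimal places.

Work backward from the last round.
Round 5 (the client proposes): the contractor will accept anything ≥ 0, so the client offers 0 and keeps 80.
Round 4 (the contractor proposes): the client can get 80 next round, worth 0.83 × 80 = 66.4 now; the contractor offers that and keeps 13.6.
Round 3 (the client proposes): the contractor can get 13.6 next round, worth 0.64 × 13.6 = 8.704 now, so the client offers 8.704, keeping 71.296.
Round 2 (the contractor proposes): the client can get 71.296 next round, worth 0.83 × 71.296 = 59.17568 now; the contractor offers that and keeps 20.82432.
Round 1 (the client proposes): the contractor can get 20.82432 next round, worth 0.64 × 20.82432 = 13.3275648 now, so the client offers 13.3275648, keeping 66.6724352.

66.67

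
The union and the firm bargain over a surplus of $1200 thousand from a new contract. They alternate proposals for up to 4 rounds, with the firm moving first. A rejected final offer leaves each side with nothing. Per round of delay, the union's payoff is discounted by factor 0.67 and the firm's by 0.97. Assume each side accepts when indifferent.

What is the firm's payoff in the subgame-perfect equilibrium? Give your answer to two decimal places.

Work backward from the last round.
Round 4 (the union proposes): the firm will accept anything ≥ 0, so the union offers 0 and keeps 1200.
Round 3 (the firm proposes): the union can get 1200 next round, worth 0.67 × 1200 = 804 now; the firm offers that and keeps 396.
Round 2 (the union proposes): the firm can get 396 next round, worth 0.97 × 396 = 384.12 now, so the union offers 384.12, keeping 815.88.
Round 1 (the firm proposes): the union can get 815.88 next round, worth 0.67 × 815.88 = 546.6396 now; the firm offers that and keeps 653.3604.

653.36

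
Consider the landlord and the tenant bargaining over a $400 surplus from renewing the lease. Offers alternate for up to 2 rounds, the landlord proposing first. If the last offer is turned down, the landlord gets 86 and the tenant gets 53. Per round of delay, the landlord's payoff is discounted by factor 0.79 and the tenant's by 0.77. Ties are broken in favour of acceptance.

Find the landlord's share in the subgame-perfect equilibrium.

158.22

Work backward from the last round.
Round 2 (the tenant proposes): the landlord gets 86 if talks fail, so the tenant offers 86 and keeps 314.
Round 1 (the landlord proposes): the tenant can get 314 next round, worth 0.77 × 314 = 241.78 now, so the landlord offers 241.78, keeping 158.22.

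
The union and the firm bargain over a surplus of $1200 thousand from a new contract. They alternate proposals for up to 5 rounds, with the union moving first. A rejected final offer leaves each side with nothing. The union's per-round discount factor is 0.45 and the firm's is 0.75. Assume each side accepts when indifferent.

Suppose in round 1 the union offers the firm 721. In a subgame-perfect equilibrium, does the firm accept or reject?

Accept

Round 5 (the union proposes): rejection yields 0 for the firm; the union offers 0 and keeps 1200.
Round 4 (the firm proposes): the union can get 1200 next round, worth 0.45 × 1200 = 540 now. The firm offers 540 and keeps 1200 − 540 = 660.
Round 3 (the union proposes): the firm can get 660 next round, worth 0.75 × 660 = 495 now, so the union offers 495, keeping 705.
Round 2 (the firm proposes): the union can get 705 next round, worth 0.45 × 705 = 317.25 now; the firm offers that and keeps 882.75.
So by rejecting in round 1, the firm gets 882.75 next round, worth 0.75 × 882.75 = 662.0625 now.
Offer 721 ≥ 662.0625, so the firm accepts.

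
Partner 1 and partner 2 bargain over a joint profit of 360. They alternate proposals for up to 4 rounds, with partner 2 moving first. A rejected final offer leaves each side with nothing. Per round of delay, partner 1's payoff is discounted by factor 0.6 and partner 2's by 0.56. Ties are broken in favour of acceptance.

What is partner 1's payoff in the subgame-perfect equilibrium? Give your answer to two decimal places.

Round 4 (partner 1 proposes): rejection yields 0 for partner 2; partner 1 offers 0 and keeps 360.
Round 3 (partner 2 proposes): partner 1 can get 360 next round, worth 0.6 × 360 = 216 now. Partner 2 offers 216 and keeps 360 − 216 = 144.
Round 2 (partner 1 proposes): partner 2 can get 144 next round, worth 0.56 × 144 = 80.64 now, so partner 1 offers 80.64, keeping 279.36.
Round 1 (partner 2 proposes): partner 1 can get 279.36 next round, worth 0.6 × 279.36 = 167.616 now, so partner 2 offers 167.616, keeping 192.384.

167.62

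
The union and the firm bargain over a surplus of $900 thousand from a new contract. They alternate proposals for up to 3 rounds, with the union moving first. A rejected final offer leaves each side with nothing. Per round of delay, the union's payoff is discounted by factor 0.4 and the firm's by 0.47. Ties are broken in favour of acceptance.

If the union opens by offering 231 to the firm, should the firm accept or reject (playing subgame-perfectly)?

Reject

Work out the firm's continuation value if the offer is rejected.
Round 3 (the union proposes): rejection yields 0 for the firm; the union offers 0 and keeps 900.
Round 2 (the firm proposes): the union can get 900 next round, worth 0.4 × 900 = 360 now. The firm offers 360 and keeps 900 − 360 = 540.
So by rejecting in round 1, the firm gets 540 next round, worth 0.47 × 540 = 253.8 now.
Offer 231 < 253.8, so the firm rejects.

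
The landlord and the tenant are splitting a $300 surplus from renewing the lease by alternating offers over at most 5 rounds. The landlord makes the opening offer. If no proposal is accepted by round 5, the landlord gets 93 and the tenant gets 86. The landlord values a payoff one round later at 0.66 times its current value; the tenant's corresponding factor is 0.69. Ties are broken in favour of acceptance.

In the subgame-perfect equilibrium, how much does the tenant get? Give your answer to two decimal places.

By backward induction:
Round 5 (the landlord proposes): the tenant gets 86 if talks fail, so the landlord offers 86 and keeps 214.
Round 4 (the tenant proposes): the landlord can get 214 next round, worth 0.66 × 214 = 141.24 now; the tenant offers that and keeps 158.76.
Round 3 (the landlord proposes): the tenant can get 158.76 next round, worth 0.69 × 158.76 = 109.5444 now. The landlord offers 109.5444 and keeps 300 − 109.5444 = 190.4556.
Round 2 (the tenant proposes): the landlord can get 190.4556 next round, worth 0.66 × 190.4556 = 125.700696 now; the tenant offers that and keeps 174.299304.
Round 1 (the landlord proposes): the tenant can get 174.299304 next round, worth 0.69 × 174.299304 = 120.26651976 now. The landlord offers 120.26651976 and keeps 300 − 120.26651976 = 179.73348024.

120.27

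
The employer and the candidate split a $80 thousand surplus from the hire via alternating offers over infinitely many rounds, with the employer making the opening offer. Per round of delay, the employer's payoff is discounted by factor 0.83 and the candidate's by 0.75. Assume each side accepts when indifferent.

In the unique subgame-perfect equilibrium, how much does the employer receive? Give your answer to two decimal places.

Let x be the employer's share when the employer proposes and y be the candidate's share when the candidate proposes.
The candidate accepts iff offered ≥ 0.75·y, so x = 80 − 0.75y. Symmetrically y = 80 − 0.83x.
Substituting: x = 80 − 0.75(80 − 0.83x), giving x(1 − 0.83·0.75) = 80(1 − 0.75).
So x = 80 × 0.25 / 0.3775 ≈ 52.9801, and the candidate receives 80 − x ≈ 27.0199.

52.98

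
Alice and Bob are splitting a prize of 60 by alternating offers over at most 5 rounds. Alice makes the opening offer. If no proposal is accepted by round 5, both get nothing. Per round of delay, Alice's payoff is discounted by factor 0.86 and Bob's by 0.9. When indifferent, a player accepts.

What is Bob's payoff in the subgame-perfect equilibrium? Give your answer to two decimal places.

Round 5 (Alice proposes): rejection yields 0 for Bob; Alice offers 0 and keeps 60.
Round 4 (Bob proposes): Alice can get 60 next round, worth 0.86 × 60 = 51.6 now, so Bob offers 51.6, keeping 8.4.
Round 3 (Alice proposes): Bob can get 8.4 next round, worth 0.9 × 8.4 = 7.56 now. Alice offers 7.56 and keeps 60 − 7.56 = 52.44.
Round 2 (Bob proposes): Alice can get 52.44 next round, worth 0.86 × 52.44 = 45.0984 now; Bob offers that and keeps 14.9016.
Round 1 (Alice proposes): Bob can get 14.9016 next round, worth 0.9 × 14.9016 = 13.41144 now, so Alice offers 13.41144, keeping 46.58856.

13.41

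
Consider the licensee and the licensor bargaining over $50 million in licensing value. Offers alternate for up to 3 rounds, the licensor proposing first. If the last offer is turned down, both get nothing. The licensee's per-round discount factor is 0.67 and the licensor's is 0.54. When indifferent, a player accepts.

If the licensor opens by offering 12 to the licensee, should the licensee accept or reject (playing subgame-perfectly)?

Reject

Round 3 (the licensor proposes): rejection yields 0 for the licensee; the licensor offers 0 and keeps 50.
Round 2 (the licensee proposes): the licensor can get 50 next round, worth 0.54 × 50 = 27 now; the licensee offers that and keeps 23.
So by rejecting in round 1, the licensee gets 23 next round, worth 0.67 × 23 = 15.41 now.
Offer 12 < 15.41, so the licensee rejects.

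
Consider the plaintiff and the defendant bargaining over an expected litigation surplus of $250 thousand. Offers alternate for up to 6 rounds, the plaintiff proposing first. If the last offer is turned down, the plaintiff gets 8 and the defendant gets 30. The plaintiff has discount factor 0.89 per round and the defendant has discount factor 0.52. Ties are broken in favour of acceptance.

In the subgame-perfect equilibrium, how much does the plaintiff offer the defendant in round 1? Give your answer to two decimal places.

47.87

Round 6 (the defendant proposes): the plaintiff gets 8 if talks fail, so the defendant offers 8 and keeps 242.
Round 5 (the plaintiff proposes): the defendant can get 242 next round, worth 0.52 × 242 = 125.84 now; the plaintiff offers that and keeps 124.16.
Round 4 (the defendant proposes): the plaintiff can get 124.16 next round, worth 0.89 × 124.16 = 110.5024 now, so the defendant offers 110.5024, keeping 139.4976.
Round 3 (the plaintiff proposes): the defendant can get 139.4976 next round, worth 0.52 × 139.4976 = 72.538752 now. The plaintiff offers 72.538752 and keeps 250 − 72.538752 = 177.461248.
Round 2 (the defendant proposes): the plaintiff can get 177.461248 next round, worth 0.89 × 177.461248 = 157.94051072 now; the defendant offers that and keeps 92.05948928.
Round 1 (the plaintiff proposes): the defendant can get 92.05948928 next round, worth 0.52 × 92.05948928 = 47.8709344256 now, so the plaintiff offers 47.8709344256, keeping 202.1290655744.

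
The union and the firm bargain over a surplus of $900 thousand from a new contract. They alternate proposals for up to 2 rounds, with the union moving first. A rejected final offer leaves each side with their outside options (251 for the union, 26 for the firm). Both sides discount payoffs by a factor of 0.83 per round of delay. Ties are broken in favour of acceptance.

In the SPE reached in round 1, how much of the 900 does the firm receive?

Round 2 (the firm proposes): the union gets 251 if talks fail, so the firm offers 251 and keeps 649.
Round 1 (the union proposes): the firm can get 649 next round, worth 0.83 × 649 = 538.67 now. The union offers 538.67 and keeps 900 − 538.67 = 361.33.

538.67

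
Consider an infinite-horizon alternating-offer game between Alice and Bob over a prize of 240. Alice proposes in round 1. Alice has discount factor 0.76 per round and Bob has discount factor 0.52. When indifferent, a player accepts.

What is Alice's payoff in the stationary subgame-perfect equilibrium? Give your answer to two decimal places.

In a stationary SPE each proposer offers the other exactly their discounted continuation value.
If Alice keeps x when proposing and Bob keeps y when proposing, then x = 240 − 0.52y and y = 240 − 0.76x.
Solving: x = 240(1 − 0.52) / (1 − 0.76·0.52) = 115.2 / 0.6048 ≈ 190.4762.
Bob gets 240 − 190.4762 ≈ 49.5238.

190.48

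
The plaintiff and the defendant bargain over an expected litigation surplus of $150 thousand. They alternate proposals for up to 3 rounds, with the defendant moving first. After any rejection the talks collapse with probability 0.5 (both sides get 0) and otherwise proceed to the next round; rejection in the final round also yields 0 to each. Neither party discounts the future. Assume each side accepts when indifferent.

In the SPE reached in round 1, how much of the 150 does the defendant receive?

112.5

By backward induction:
Round 3 (the defendant proposes): rejection yields 0 for the plaintiff; the defendant offers 0 and keeps 150.
Round 2 (the plaintiff proposes): rejecting gives the defendant an expected 0.5 × 150 = 75; the plaintiff offers that and keeps 75.
Round 1 (the defendant proposes): rejecting gives the plaintiff an expected 0.5 × 75 = 37.5. The defendant offers 37.5 and keeps 150 − 37.5 = 112.5.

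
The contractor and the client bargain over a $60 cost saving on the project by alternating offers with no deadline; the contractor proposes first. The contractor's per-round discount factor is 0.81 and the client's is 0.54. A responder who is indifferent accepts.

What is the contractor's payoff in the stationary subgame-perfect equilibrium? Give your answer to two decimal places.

In a stationary SPE each proposer offers the other exactly their discounted continuation value.
If the contractor keeps x when proposing and the client keeps y when proposing, then x = 60 − 0.54y and y = 60 − 0.81x.
Solving: x = 60(1 − 0.54) / (1 − 0.81·0.54) = 27.6 / 0.5626 ≈ 49.0579.
The client gets 60 − 49.0579 ≈ 10.9421.

49.06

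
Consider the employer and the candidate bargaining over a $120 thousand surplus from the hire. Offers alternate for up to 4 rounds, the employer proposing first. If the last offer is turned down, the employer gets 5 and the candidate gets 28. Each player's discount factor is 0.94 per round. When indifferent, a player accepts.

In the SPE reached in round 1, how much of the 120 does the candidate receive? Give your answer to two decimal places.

Round 4 (the candidate proposes): the employer gets 5 if talks fail, so the candidate offers 5 and keeps 115.
Round 3 (the employer proposes): the candidate can get 115 next round, worth 0.94 × 115 = 108.1 now, so the employer offers 108.1, keeping 11.9.
Round 2 (the candidate proposes): the employer can get 11.9 next round, worth 0.94 × 11.9 = 11.186 now. The candidate offers 11.186 and keeps 120 − 11.186 = 108.814.
Round 1 (the employer proposes): the candidate can get 108.814 next round, worth 0.94 × 108.814 = 102.28516 now. The employer offers 102.28516 and keeps 120 − 102.28516 = 17.71484.

102.29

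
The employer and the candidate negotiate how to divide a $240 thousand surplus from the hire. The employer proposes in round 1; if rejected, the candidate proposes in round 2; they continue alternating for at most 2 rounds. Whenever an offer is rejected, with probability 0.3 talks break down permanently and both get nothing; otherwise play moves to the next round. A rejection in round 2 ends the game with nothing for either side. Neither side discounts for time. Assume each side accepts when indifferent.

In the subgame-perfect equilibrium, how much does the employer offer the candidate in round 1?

Round 2 (the candidate proposes): rejection yields 0 for the employer; the candidate offers 0 and keeps 240.
Round 1 (the employer proposes): rejecting gives the candidate an expected 0.7 × 240 = 168, so the employer offers 168, keeping 72.

168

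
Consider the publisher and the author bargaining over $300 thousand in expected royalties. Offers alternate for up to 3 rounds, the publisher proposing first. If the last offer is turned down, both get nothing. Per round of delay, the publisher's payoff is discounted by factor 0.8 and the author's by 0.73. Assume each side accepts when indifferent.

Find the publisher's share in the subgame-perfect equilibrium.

256.2

Round 3 (the publisher proposes): the author will accept anything ≥ 0, so the publisher offers 0 and keeps 300.
Round 2 (the author proposes): the publisher can get 300 next round, worth 0.8 × 300 = 240 now; the author offers that and keeps 60.
Round 1 (the publisher proposes): the author can get 60 next round, worth 0.73 × 60 = 43.8 now; the publisher offers that and keeps 256.2.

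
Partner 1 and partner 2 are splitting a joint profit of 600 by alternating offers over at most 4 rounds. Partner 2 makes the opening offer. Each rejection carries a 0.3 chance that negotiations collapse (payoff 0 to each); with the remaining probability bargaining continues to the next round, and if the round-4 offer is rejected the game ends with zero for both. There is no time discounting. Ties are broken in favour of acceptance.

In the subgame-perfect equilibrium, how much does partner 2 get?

268.2

Round 4 (partner 1 proposes): partner 2 will accept anything ≥ 0, so partner 1 offers 0 and keeps 600.
Round 3 (partner 2 proposes): rejecting gives partner 1 an expected 0.7 × 600 = 420. Partner 2 offers 420 and keeps 600 − 420 = 180.
Round 2 (partner 1 proposes): rejecting gives partner 2 an expected 0.7 × 180 = 126. Partner 1 offers 126 and keeps 600 − 126 = 474.
Round 1 (partner 2 proposes): rejecting gives partner 1 an expected 0.7 × 474 = 331.8; partner 2 offers that and keeps 268.2.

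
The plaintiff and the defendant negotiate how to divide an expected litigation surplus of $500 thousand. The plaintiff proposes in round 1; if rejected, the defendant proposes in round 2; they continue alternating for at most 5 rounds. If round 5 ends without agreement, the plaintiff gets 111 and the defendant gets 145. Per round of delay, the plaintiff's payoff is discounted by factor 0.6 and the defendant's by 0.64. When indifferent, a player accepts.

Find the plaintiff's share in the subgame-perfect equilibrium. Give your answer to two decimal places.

Round 5 (the plaintiff proposes): the defendant gets 145 if talks fail, so the plaintiff offers 145 and keeps 355.
Round 4 (the defendant proposes): the plaintiff can get 355 next round, worth 0.6 × 355 = 213 now, so the defendant offers 213, keeping 287.
Round 3 (the plaintiff proposes): the defendant can get 287 next round, worth 0.64 × 287 = 183.68 now. The plaintiff offers 183.68 and keeps 500 − 183.68 = 316.32.
Round 2 (the defendant proposes): the plaintiff can get 316.32 next round, worth 0.6 × 316.32 = 189.792 now; the defendant offers that and keeps 310.208.
Round 1 (the plaintiff proposes): the defendant can get 310.208 next round, worth 0.64 × 310.208 = 198.53312 now; the plaintiff offers that and keeps 301.46688.

301.47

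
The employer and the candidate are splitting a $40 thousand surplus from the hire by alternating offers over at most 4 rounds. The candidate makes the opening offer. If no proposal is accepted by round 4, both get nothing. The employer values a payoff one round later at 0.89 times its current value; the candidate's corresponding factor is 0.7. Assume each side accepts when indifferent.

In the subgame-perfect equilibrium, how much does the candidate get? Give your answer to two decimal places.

7.14

By backward induction:
Round 4 (the employer proposes): the candidate will accept anything ≥ 0, so the employer offers 0 and keeps 40.
Round 3 (the candidate proposes): the employer can get 40 next round, worth 0.89 × 40 = 35.6 now; the candidate offers that and keeps 4.4.
Round 2 (the employer proposes): the candidate can get 4.4 next round, worth 0.7 × 4.4 = 3.08 now, so the employer offers 3.08, keeping 36.92.
Round 1 (the candidate proposes): the employer can get 36.92 next round, worth 0.89 × 36.92 = 32.8588 now, so the candidate offers 32.8588, keeping 7.1412.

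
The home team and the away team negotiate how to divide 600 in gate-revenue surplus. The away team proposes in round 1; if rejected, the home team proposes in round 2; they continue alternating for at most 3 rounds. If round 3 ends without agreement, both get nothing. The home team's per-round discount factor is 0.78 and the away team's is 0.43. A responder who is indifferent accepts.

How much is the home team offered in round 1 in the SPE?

Solve by backward induction from round 3.
Round 3 (the away team proposes): rejection yields 0 for the home team; the away team offers 0 and keeps 600.
Round 2 (the home team proposes): the away team can get 600 next round, worth 0.43 × 600 = 258 now. The home team offers 258 and keeps 600 − 258 = 342.
Round 1 (the away team proposes): the home team can get 342 next round, worth 0.78 × 342 = 266.76 now. The away team offers 266.76 and keeps 600 − 266.76 = 333.24.

266.76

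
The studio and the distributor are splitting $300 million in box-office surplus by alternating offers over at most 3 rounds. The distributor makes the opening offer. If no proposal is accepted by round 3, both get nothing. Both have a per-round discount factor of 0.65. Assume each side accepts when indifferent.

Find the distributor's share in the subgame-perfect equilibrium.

231.75

Round 3 (the distributor proposes): rejection yields 0 for the studio; the distributor offers 0 and keeps 300.
Round 2 (the studio proposes): the distributor can get 300 next round, worth 0.65 × 300 = 195 now; the studio offers that and keeps 105.
Round 1 (the distributor proposes): the studio can get 105 next round, worth 0.65 × 105 = 68.25 now. The distributor offers 68.25 and keeps 300 − 68.25 = 231.75.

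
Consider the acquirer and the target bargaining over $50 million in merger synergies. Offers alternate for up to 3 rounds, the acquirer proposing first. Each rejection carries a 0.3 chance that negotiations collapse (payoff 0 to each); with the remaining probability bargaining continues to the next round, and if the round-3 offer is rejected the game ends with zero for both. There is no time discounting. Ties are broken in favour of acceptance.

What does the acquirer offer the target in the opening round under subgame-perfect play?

By backward induction:
Round 3 (the acquirer proposes): the target will accept anything ≥ 0, so the acquirer offers 0 and keeps 50.
Round 2 (the target proposes): rejecting gives the acquirer an expected 0.7 × 50 = 35; the target offers that and keeps 15.
Round 1 (the acquirer proposes): rejecting gives the target an expected 0.7 × 15 = 10.5. The acquirer offers 10.5 and keeps 50 − 10.5 = 39.5.

10.5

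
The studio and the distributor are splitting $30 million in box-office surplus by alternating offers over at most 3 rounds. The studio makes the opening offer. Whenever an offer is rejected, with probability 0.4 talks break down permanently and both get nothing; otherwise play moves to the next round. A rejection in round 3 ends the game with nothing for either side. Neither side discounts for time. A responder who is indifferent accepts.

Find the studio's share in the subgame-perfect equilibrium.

Round 3 (the studio proposes): the distributor will accept anything ≥ 0, so the studio offers 0 and keeps 30.
Round 2 (the distributor proposes): rejecting gives the studio an expected 0.6 × 30 = 18. The distributor offers 18 and keeps 30 − 18 = 12.
Round 1 (the studio proposes): rejecting gives the distributor an expected 0.6 × 12 = 7.2, so the studio offers 7.2, keeping 22.8.

22.8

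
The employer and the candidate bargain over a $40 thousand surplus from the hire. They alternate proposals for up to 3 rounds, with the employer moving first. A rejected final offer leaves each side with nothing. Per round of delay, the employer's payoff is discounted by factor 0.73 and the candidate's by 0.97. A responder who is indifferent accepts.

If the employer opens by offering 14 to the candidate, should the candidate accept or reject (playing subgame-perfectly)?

Round 3 (the employer proposes): rejection yields 0 for the candidate; the employer offers 0 and keeps 40.
Round 2 (the candidate proposes): the employer can get 40 next round, worth 0.73 × 40 = 29.2 now, so the candidate offers 29.2, keeping 10.8.
So by rejecting in round 1, the candidate gets 10.8 next round, worth 0.97 × 10.8 = 10.476 now.
Offer 14 ≥ 10.476, so the candidate accepts.

Accept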